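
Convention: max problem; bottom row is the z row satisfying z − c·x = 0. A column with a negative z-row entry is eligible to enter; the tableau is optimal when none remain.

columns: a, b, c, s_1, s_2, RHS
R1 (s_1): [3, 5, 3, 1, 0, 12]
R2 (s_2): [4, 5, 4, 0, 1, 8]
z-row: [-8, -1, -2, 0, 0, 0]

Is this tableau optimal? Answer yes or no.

The z-row has a negative entry -8 in column a, so it is not optimal.

no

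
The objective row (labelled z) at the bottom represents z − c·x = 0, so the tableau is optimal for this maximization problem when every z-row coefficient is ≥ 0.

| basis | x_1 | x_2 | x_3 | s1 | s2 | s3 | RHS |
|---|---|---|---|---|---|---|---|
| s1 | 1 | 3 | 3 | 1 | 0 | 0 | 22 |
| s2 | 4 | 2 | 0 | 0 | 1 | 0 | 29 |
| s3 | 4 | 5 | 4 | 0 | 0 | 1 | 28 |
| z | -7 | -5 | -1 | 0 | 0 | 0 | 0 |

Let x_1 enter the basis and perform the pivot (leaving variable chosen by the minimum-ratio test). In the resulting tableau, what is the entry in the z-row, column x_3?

Ratio test on column x_1 — row 1: 22/1 = 22; row 2: 29/4 = 29/4; row 3: 28/4 = 7. Minimum is 7 at row 3 (s3 leaves); pivot element 4.
Divide row 3 by 4; eliminate column x_1 from the other rows.
z-row update in column x_3: -1 − (-7)·1 = 6.

6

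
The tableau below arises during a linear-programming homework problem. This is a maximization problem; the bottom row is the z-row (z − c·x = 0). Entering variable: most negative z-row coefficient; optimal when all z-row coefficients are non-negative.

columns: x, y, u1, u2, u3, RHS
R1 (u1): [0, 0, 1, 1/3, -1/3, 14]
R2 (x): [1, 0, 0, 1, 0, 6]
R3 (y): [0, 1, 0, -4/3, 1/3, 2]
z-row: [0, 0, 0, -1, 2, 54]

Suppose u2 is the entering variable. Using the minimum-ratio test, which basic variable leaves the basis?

Column u2 entries and ratios — u1: 14/(1/3) = 42; x: 6/1 = 6; y: -4/3 ≤ 0, skip.
Smallest ratio is 6 in the row of x, so x leaves.

x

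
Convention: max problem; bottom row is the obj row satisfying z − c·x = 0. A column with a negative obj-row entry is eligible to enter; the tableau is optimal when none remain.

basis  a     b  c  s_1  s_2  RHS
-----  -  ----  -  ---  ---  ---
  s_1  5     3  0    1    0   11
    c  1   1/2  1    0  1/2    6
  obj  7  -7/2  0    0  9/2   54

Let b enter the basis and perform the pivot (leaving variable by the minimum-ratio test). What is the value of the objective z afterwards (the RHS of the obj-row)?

Ratio test on column b — row 1: 11/3 = 11/3; row 2: 6/(1/2) = 12. Minimum is 11/3 at row 1 (s_1 leaves); pivot element 3.
Pivot on row 1; the obj-row RHS becomes 54 − (-7/2)·(11/3) = 401/6.

401/6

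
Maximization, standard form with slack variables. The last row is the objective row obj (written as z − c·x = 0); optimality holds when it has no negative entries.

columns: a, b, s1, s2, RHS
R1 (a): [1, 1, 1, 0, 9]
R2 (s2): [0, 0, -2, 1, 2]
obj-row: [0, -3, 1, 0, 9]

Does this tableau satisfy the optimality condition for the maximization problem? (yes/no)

The obj-row has a negative entry -3 in column b, so it is not optimal.

no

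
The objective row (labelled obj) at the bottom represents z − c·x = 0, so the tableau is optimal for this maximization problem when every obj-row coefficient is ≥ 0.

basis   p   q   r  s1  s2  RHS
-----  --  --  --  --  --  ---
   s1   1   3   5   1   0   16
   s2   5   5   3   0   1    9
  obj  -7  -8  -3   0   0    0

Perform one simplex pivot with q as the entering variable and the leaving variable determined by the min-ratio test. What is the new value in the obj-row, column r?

9/5

Ratio test on column q — row 1: 16/3 = 16/3; row 2: 9/5 = 9/5. Minimum is 9/5 at row 2 (s2 leaves); pivot element 5.
Divide row 2 by 5; eliminate column q from the other rows.
obj-row update in column r: -3 − (-8)·(3/5) = 9/5.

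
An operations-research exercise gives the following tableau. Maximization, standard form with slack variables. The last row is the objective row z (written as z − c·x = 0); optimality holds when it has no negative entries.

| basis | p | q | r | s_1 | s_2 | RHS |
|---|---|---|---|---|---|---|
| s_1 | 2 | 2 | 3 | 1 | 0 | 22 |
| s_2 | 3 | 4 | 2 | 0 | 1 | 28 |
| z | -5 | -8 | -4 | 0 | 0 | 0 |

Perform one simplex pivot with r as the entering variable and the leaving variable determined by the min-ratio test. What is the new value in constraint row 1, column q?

2/3

Ratio test on column r — row 1: 22/3 = 22/3; row 2: 28/2 = 14. Minimum is 22/3 at row 1 (s_1 leaves); pivot element 3.
Divide row 1 by 3; eliminate column r from the other rows.
In the new row 1, the q entry is the old entry divided by the pivot: 2/3 = 2/3.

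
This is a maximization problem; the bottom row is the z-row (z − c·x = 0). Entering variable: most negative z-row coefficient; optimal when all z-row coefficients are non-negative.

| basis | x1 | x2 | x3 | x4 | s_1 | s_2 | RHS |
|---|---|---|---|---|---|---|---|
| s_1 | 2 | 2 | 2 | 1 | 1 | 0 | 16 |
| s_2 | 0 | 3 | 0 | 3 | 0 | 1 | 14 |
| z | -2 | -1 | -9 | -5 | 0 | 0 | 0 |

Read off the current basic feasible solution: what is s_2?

s_2 is basic (row 2); its value is the RHS of that row, 14.

14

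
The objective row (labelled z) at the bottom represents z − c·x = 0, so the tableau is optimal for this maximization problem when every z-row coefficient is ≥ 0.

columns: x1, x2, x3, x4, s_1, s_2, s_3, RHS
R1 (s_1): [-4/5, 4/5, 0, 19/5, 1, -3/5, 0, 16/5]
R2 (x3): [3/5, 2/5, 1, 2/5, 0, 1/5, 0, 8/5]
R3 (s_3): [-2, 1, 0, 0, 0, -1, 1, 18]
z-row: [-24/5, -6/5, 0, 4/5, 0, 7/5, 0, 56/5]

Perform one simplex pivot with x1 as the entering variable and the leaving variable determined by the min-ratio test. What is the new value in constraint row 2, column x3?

5/3

Ratio test on column x1 — row 1: entry -4/5 ≤ 0; row 2: (8/5)/(3/5) = 8/3; row 3: entry -2 ≤ 0. Minimum is 8/3 at row 2 (x3 leaves); pivot element 3/5.
Divide row 2 by 3/5; eliminate column x1 from the other rows.
In the new row 2, the x3 entry is the old entry divided by the pivot: 1/(3/5) = 5/3.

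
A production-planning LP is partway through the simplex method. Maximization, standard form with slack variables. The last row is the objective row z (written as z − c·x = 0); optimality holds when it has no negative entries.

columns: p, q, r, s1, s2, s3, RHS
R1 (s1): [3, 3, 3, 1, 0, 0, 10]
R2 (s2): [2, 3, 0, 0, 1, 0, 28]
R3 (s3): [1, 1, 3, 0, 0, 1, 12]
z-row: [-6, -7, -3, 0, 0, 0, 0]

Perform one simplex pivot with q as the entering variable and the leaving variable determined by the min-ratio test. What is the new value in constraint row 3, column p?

0

Ratio test on column q — row 1: 10/3 = 10/3; row 2: 28/3 = 28/3; row 3: 12/1 = 12. Minimum is 10/3 at row 1 (s1 leaves); pivot element 3.
Divide row 1 by 3; eliminate column q from the other rows.
Row 3 update in column p: 1 − 1·1 = 0.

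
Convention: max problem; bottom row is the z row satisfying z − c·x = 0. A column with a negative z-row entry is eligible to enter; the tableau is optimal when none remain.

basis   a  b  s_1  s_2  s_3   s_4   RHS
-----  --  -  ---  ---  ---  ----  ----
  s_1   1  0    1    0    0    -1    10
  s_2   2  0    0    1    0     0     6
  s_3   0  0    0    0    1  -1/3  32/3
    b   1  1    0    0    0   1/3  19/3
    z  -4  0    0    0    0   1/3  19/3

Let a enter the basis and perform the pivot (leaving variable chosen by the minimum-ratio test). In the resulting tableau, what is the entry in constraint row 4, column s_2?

Ratio test on column a — row 1: 10/1 = 10; row 2: 6/2 = 3; row 3: entry 0 ≤ 0; row 4: (19/3)/1 = 19/3. Minimum is 3 at row 2 (s_2 leaves); pivot element 2.
Divide row 2 by 2; eliminate column a from the other rows.
Row 4 update in column s_2: 0 − 1·(1/2) = -1/2.

-1/2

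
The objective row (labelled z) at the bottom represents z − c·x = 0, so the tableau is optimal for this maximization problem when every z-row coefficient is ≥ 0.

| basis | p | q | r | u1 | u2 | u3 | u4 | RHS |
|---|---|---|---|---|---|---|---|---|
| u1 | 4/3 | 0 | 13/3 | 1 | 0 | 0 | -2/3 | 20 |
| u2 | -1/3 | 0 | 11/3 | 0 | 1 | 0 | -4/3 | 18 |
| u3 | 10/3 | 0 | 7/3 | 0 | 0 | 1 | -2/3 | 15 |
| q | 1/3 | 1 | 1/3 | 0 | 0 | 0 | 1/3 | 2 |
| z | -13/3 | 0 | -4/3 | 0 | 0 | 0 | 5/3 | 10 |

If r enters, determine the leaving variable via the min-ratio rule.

u1

Column r entries and ratios — u1: 20/(13/3) = 60/13; u2: 18/(11/3) = 54/11; u3: 15/(7/3) = 45/7; q: 2/(1/3) = 6.
Smallest ratio is 60/13 in the row of u1, so u1 leaves.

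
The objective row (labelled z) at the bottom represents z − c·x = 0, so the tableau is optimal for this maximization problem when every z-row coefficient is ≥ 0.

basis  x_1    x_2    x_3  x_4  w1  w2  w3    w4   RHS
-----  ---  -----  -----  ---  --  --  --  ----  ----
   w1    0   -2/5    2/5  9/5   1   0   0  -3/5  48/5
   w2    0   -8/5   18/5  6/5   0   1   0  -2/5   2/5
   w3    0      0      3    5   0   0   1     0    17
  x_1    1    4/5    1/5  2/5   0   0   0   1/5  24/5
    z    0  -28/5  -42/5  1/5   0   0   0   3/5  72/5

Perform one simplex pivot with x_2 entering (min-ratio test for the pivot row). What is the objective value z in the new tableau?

Ratio test on column x_2 — row 1: entry -2/5 ≤ 0; row 2: entry -8/5 ≤ 0; row 3: entry 0 ≤ 0; row 4: (24/5)/(4/5) = 6. Minimum is 6 at row 4 (x_1 leaves); pivot element 4/5.
Pivot on row 4; the z-row RHS becomes 72/5 − (-28/5)·6 = 48.

48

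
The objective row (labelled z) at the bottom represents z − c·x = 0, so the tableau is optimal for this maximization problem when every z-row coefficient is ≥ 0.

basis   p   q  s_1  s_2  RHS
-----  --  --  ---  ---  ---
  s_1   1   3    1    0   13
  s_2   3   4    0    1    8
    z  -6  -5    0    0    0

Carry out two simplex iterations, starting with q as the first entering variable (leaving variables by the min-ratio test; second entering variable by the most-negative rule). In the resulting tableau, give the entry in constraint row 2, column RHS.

8/3

Ratio test on column q — row 1: 13/3 = 13/3; row 2: 8/4 = 2. Minimum is 2 at row 2 (s_2 leaves); pivot element 4.
Divide row 2 by 4; eliminate column q from the other rows.
Second iteration: most negative z-row entry is -9/4 in column p, so p enters.
Ratio test on column p — row 1: entry -5/4 ≤ 0; row 2: 2/(3/4) = 8/3. Minimum is 8/3 at row 2 (q leaves); pivot element 3/4.
Divide row 2 by 3/4; eliminate column p from the other rows.
After both pivots, the entry at constraint row 2, column RHS is 8/3.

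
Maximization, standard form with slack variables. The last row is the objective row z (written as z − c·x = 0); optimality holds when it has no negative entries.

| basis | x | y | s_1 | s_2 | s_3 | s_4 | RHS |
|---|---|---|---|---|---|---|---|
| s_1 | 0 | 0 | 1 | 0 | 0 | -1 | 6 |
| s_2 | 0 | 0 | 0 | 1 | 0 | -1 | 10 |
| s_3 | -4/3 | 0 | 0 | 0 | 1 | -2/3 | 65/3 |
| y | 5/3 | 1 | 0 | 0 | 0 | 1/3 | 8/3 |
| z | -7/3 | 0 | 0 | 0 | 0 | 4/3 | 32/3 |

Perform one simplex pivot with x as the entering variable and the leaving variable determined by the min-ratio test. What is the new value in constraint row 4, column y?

3/5

Ratio test on column x — row 1: entry 0 ≤ 0; row 2: entry 0 ≤ 0; row 3: entry -4/3 ≤ 0; row 4: (8/3)/(5/3) = 8/5. Minimum is 8/5 at row 4 (y leaves); pivot element 5/3.
Divide row 4 by 5/3; eliminate column x from the other rows.
In the new row 4, the y entry is the old entry divided by the pivot: 1/(5/3) = 3/5.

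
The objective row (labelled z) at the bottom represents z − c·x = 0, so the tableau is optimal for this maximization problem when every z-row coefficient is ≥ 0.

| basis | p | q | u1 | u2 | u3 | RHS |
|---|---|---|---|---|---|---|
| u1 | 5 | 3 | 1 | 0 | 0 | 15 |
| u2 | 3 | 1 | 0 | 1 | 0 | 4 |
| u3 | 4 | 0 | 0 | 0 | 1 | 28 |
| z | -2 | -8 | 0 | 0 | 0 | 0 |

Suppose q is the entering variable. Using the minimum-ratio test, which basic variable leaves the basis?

Column q entries and ratios — u1: 15/3 = 5; u2: 4/1 = 4; u3: 0 ≤ 0, skip.
Smallest ratio is 4 in the row of u2, so u2 leaves.

u2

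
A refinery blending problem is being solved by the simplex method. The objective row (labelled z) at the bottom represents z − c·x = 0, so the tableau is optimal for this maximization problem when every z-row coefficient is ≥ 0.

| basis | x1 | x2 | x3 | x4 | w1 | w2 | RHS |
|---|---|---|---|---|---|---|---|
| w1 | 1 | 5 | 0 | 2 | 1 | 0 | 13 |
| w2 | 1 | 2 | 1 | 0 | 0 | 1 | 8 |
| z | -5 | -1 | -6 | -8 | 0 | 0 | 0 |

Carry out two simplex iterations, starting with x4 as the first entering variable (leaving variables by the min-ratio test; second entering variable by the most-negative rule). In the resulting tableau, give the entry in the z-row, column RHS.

Ratio test on column x4 — row 1: 13/2 = 13/2; row 2: entry 0 ≤ 0. Minimum is 13/2 at row 1 (w1 leaves); pivot element 2.
Divide row 1 by 2; eliminate column x4 from the other rows.
Second iteration: most negative z-row entry is -6 in column x3, so x3 enters.
Ratio test on column x3 — row 1: entry 0 ≤ 0; row 2: 8/1 = 8. Minimum is 8 at row 2 (w2 leaves); pivot element 1.
Divide row 2 by 1; eliminate column x3 from the other rows.
After both pivots, the entry at the z-row, column RHS is 100.

100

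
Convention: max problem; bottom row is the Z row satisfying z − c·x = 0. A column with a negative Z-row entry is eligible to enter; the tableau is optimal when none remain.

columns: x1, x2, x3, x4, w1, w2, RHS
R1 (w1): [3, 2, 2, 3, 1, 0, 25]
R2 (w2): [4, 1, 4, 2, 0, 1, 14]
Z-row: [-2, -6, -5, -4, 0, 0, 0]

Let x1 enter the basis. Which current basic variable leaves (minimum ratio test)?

Column x1 entries and ratios — w1: 25/3 = 25/3; w2: 14/4 = 7/2.
Smallest ratio is 7/2 in the row of w2, so w2 leaves.

w2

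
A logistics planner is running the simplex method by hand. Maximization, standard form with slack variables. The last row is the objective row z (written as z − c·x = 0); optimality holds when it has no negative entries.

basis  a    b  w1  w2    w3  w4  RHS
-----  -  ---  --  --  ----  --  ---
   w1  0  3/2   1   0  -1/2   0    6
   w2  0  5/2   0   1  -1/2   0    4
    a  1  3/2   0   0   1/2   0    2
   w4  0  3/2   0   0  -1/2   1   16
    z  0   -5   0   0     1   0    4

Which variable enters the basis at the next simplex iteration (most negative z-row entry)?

Negative z-row entries: b: -5.
The most negative is -5 in column b, so b enters.

b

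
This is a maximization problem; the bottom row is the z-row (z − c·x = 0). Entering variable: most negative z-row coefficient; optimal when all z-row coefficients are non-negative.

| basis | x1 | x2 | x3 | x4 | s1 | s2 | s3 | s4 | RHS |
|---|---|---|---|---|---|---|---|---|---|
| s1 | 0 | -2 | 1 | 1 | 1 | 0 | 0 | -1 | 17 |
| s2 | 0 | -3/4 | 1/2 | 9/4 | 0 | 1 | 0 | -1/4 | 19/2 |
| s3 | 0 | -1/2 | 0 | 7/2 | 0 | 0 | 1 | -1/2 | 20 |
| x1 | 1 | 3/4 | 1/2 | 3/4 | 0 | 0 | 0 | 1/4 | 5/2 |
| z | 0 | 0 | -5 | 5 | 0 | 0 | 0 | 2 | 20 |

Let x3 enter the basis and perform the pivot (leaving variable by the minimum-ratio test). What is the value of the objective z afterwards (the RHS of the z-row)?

Ratio test on column x3 — row 1: 17/1 = 17; row 2: (19/2)/(1/2) = 19; row 3: entry 0 ≤ 0; row 4: (5/2)/(1/2) = 5. Minimum is 5 at row 4 (x1 leaves); pivot element 1/2.
Pivot on row 4; the z-row RHS becomes 20 − (-5)·5 = 45.

45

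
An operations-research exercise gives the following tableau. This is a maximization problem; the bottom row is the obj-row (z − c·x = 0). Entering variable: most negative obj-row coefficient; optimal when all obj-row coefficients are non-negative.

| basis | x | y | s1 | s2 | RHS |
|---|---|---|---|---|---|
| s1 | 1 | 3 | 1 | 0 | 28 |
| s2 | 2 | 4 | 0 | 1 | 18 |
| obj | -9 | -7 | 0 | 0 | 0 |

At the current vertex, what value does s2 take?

s2 is basic (row 2); its value is the RHS of that row, 18.

18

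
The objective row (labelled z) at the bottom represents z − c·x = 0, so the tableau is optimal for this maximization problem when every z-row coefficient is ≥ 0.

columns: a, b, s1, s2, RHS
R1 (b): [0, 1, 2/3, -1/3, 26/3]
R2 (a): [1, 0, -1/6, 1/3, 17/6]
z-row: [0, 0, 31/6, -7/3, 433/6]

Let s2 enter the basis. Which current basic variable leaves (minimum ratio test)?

Column s2 entries and ratios — b: -1/3 ≤ 0, skip; a: (17/6)/(1/3) = 17/2.
Smallest ratio is 17/2 in the row of a, so a leaves.

a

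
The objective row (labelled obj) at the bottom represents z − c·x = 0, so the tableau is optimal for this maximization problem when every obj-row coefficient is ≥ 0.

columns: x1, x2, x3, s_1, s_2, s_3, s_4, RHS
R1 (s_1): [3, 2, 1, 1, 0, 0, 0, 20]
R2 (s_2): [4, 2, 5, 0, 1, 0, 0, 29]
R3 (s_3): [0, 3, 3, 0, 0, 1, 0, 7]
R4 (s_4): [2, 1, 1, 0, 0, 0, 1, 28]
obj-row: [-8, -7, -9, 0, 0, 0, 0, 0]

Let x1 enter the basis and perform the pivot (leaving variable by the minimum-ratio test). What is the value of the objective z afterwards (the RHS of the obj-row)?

Ratio test on column x1 — row 1: 20/3 = 20/3; row 2: 29/4 = 29/4; row 3: entry 0 ≤ 0; row 4: 28/2 = 14. Minimum is 20/3 at row 1 (s_1 leaves); pivot element 3.
Pivot on row 1; the obj-row RHS becomes 0 − (-8)·(20/3) = 160/3.

160/3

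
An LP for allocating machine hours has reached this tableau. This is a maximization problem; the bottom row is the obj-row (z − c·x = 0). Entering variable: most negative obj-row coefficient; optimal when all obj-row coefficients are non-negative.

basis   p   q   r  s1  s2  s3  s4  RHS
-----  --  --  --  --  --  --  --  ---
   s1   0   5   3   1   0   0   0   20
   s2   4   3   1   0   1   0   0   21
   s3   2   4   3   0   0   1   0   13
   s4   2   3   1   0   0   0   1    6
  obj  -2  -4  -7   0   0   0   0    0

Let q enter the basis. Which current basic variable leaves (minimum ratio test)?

Column q entries and ratios — s1: 20/5 = 4; s2: 21/3 = 7; s3: 13/4 = 13/4; s4: 6/3 = 2.
Smallest ratio is 2 in the row of s4, so s4 leaves.

s4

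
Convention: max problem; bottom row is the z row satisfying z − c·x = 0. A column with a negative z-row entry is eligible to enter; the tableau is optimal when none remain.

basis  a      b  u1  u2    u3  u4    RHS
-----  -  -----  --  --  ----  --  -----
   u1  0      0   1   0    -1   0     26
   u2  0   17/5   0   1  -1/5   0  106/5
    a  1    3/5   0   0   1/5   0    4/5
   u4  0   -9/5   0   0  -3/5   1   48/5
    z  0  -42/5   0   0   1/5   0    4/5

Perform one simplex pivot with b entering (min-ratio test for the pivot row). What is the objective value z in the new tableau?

Ratio test on column b — row 1: entry 0 ≤ 0; row 2: (106/5)/(17/5) = 106/17; row 3: (4/5)/(3/5) = 4/3; row 4: entry -9/5 ≤ 0. Minimum is 4/3 at row 3 (a leaves); pivot element 3/5.
Pivot on row 3; the z-row RHS becomes 4/5 − (-42/5)·(4/3) = 12.

12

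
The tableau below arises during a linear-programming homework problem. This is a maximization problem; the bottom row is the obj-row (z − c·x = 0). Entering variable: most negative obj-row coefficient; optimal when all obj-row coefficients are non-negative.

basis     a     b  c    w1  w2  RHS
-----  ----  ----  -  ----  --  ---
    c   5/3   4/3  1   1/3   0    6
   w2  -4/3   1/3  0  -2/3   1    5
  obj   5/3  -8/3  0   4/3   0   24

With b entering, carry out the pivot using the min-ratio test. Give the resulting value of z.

36

Ratio test on column b — row 1: 6/(4/3) = 9/2; row 2: 5/(1/3) = 15. Minimum is 9/2 at row 1 (c leaves); pivot element 4/3.
Pivot on row 1; the obj-row RHS becomes 24 − (-8/3)·(9/2) = 36.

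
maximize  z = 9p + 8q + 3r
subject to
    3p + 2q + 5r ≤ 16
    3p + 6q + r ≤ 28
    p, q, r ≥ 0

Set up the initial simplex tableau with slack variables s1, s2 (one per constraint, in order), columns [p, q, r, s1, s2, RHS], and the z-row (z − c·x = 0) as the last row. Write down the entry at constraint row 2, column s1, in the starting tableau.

0

Slack s1 belongs to constraint 1; its column is the unit vector e_1, so the entry in row 2 is 0.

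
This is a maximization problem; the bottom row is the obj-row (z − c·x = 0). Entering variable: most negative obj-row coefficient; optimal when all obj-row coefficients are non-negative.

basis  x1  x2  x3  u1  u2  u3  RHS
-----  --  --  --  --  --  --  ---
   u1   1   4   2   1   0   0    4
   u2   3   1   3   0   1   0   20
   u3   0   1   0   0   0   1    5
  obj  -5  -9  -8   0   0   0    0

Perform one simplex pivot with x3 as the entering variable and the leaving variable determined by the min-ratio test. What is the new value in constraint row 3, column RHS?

5

Ratio test on column x3 — row 1: 4/2 = 2; row 2: 20/3 = 20/3; row 3: entry 0 ≤ 0. Minimum is 2 at row 1 (u1 leaves); pivot element 2.
Divide row 1 by 2; eliminate column x3 from the other rows.
Row 3 update in column RHS: 5 − 0·2 = 5.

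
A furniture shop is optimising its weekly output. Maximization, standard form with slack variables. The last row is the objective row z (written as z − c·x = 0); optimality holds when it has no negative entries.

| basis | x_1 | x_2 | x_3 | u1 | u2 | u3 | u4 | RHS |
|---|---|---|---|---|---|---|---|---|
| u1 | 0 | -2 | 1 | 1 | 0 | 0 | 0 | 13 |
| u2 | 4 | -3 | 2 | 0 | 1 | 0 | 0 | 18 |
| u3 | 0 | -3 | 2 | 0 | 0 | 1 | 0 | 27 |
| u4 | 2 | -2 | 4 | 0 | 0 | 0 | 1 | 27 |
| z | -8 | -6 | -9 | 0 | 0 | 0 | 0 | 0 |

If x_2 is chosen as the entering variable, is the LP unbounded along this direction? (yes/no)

Every constraint-row entry in column x_2 is ≤ 0, so increasing x_2 is unbounded.

yes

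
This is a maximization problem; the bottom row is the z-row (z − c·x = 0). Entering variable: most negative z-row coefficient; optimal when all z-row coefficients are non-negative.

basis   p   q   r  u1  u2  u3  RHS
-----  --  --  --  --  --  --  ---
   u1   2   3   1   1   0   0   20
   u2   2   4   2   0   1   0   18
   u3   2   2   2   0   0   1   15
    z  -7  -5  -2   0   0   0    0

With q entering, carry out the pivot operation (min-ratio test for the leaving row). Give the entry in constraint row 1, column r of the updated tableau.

Ratio test on column q — row 1: 20/3 = 20/3; row 2: 18/4 = 9/2; row 3: 15/2 = 15/2. Minimum is 9/2 at row 2 (u2 leaves); pivot element 4.
Divide row 2 by 4; eliminate column q from the other rows.
Row 1 update in column r: 1 − 3·(1/2) = -1/2.

-1/2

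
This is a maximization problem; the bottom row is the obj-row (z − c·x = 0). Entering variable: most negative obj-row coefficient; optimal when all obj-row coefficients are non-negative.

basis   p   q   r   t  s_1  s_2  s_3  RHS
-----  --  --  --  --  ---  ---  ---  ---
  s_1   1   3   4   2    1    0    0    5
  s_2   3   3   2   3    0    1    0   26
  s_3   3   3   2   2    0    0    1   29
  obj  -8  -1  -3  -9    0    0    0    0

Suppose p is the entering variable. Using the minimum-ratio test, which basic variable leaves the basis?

s_1

Column p entries and ratios — s_1: 5/1 = 5; s_2: 26/3 = 26/3; s_3: 29/3 = 29/3.
Smallest ratio is 5 in the row of s_1, so s_1 leaves.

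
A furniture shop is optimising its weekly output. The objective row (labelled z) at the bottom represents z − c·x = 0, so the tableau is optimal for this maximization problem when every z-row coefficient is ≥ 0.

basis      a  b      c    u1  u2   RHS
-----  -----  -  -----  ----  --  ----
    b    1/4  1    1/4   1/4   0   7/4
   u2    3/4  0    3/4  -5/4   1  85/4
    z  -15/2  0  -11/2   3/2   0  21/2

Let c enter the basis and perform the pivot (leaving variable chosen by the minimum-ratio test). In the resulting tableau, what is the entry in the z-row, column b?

22

Ratio test on column c — row 1: (7/4)/(1/4) = 7; row 2: (85/4)/(3/4) = 85/3. Minimum is 7 at row 1 (b leaves); pivot element 1/4.
Divide row 1 by 1/4; eliminate column c from the other rows.
z-row update in column b: 0 − (-11/2)·4 = 22.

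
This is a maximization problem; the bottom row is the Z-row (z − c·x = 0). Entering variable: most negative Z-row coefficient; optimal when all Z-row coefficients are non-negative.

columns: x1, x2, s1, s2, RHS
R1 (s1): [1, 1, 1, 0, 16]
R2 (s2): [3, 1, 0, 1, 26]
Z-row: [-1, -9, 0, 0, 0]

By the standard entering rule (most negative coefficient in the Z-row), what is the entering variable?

Negative Z-row entries: x1: -1, x2: -9.
The most negative is -9 in column x2, so x2 enters.

x2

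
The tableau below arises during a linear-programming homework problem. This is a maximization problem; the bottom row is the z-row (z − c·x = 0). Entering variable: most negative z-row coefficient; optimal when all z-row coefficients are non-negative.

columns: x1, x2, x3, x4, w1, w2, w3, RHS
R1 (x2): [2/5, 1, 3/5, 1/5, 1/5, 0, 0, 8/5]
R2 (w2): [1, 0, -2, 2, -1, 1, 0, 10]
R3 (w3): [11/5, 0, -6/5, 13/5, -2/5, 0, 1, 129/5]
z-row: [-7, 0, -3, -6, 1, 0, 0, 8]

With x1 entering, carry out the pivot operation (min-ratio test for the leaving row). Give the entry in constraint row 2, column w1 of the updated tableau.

-3/2

Ratio test on column x1 — row 1: (8/5)/(2/5) = 4; row 2: 10/1 = 10; row 3: (129/5)/(11/5) = 129/11. Minimum is 4 at row 1 (x2 leaves); pivot element 2/5.
Divide row 1 by 2/5; eliminate column x1 from the other rows.
Row 2 update in column w1: -1 − 1·(1/2) = -3/2.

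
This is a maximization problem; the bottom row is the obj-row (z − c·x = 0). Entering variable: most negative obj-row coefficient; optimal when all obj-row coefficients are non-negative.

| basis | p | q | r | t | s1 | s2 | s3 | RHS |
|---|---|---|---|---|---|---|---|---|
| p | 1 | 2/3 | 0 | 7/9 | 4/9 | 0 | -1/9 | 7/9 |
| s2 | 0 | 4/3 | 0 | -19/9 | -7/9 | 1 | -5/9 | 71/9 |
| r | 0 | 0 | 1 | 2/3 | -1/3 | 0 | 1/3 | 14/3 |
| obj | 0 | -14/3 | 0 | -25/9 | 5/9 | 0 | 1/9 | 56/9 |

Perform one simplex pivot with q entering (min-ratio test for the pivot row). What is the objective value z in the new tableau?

35/3

Ratio test on column q — row 1: (7/9)/(2/3) = 7/6; row 2: (71/9)/(4/3) = 71/12; row 3: entry 0 ≤ 0. Minimum is 7/6 at row 1 (p leaves); pivot element 2/3.
Pivot on row 1; the obj-row RHS becomes 56/9 − (-14/3)·(7/6) = 35/3.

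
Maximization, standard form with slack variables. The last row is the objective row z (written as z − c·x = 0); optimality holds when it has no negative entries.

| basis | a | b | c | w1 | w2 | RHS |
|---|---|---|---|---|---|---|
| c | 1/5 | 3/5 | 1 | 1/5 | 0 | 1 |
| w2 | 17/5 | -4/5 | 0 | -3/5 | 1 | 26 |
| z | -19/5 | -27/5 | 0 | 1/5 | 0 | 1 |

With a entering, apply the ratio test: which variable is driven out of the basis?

Column a entries and ratios — c: 1/(1/5) = 5; w2: 26/(17/5) = 130/17.
Smallest ratio is 5 in the row of c, so c leaves.

c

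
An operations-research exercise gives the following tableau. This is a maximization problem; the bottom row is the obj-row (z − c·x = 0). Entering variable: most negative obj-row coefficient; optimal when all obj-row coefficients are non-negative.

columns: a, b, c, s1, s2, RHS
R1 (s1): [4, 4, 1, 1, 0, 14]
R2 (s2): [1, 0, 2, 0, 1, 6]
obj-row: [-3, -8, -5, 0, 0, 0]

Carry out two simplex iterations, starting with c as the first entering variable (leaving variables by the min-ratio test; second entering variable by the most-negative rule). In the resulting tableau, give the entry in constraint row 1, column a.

7/8

Ratio test on column c — row 1: 14/1 = 14; row 2: 6/2 = 3. Minimum is 3 at row 2 (s2 leaves); pivot element 2.
Divide row 2 by 2; eliminate column c from the other rows.
Second iteration: most negative obj-row entry is -8 in column b, so b enters.
Ratio test on column b — row 1: 11/4 = 11/4; row 2: entry 0 ≤ 0. Minimum is 11/4 at row 1 (s1 leaves); pivot element 4.
Divide row 1 by 4; eliminate column b from the other rows.
After both pivots, the entry at constraint row 1, column a is 7/8.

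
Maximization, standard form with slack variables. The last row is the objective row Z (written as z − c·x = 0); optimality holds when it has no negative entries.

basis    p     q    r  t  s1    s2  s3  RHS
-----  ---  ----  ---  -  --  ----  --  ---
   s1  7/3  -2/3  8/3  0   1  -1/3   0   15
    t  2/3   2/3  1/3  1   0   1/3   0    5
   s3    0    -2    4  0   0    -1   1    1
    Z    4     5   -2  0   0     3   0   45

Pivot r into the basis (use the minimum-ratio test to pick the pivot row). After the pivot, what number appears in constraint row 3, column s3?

Ratio test on column r — row 1: 15/(8/3) = 45/8; row 2: 5/(1/3) = 15; row 3: 1/4 = 1/4. Minimum is 1/4 at row 3 (s3 leaves); pivot element 4.
Divide row 3 by 4; eliminate column r from the other rows.
In the new row 3, the s3 entry is the old entry divided by the pivot: 1/4 = 1/4.

1/4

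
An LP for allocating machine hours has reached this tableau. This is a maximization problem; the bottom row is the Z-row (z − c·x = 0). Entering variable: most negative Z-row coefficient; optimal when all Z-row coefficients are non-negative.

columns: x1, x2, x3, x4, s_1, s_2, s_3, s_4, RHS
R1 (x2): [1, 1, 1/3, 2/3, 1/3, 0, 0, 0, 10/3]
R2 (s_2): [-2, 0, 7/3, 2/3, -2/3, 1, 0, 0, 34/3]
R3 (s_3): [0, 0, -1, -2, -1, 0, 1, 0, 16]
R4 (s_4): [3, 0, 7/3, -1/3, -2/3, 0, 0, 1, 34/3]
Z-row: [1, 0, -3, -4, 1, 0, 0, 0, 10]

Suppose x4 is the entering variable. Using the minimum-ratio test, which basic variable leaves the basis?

x2

Column x4 entries and ratios — x2: (10/3)/(2/3) = 5; s_2: (34/3)/(2/3) = 17; s_3: -2 ≤ 0, skip; s_4: -1/3 ≤ 0, skip.
Smallest ratio is 5 in the row of x2, so x2 leaves.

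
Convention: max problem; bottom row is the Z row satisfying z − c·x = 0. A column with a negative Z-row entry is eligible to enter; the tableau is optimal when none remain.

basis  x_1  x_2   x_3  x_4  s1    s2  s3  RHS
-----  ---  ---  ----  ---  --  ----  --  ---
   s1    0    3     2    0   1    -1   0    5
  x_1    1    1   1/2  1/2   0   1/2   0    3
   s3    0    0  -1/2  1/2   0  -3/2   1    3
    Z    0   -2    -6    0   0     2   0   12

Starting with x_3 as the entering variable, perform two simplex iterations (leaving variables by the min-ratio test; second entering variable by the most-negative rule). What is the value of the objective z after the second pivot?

88/3

Ratio test on column x_3 — row 1: 5/2 = 5/2; row 2: 3/(1/2) = 6; row 3: entry -1/2 ≤ 0. Minimum is 5/2 at row 1 (s1 leaves); pivot element 2.
Pivot on row 1; the Z-row RHS becomes 12 − (-6)·(5/2) = 27.
Next entering variable (most negative Z-row entry -1): s2.
Ratio test on column s2 — row 1: entry -1/2 ≤ 0; row 2: (7/4)/(3/4) = 7/3; row 3: entry -7/4 ≤ 0. Minimum is 7/3 at row 2 (x_1 leaves); pivot element 3/4.
After the second pivot the Z-row RHS is 27 − (-1)·(7/3) = 88/3.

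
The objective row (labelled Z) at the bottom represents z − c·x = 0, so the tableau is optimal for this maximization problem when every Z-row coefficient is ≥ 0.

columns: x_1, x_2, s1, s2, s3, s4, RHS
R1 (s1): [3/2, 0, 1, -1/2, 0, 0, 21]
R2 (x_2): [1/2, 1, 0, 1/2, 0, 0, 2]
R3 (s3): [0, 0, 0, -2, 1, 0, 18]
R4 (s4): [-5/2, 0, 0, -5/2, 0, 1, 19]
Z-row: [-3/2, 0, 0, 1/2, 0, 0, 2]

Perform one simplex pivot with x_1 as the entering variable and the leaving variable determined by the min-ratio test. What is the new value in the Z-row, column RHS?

8

Ratio test on column x_1 — row 1: 21/(3/2) = 14; row 2: 2/(1/2) = 4; row 3: entry 0 ≤ 0; row 4: entry -5/2 ≤ 0. Minimum is 4 at row 2 (x_2 leaves); pivot element 1/2.
Divide row 2 by 1/2; eliminate column x_1 from the other rows.
Z-row update in column RHS: 2 − (-3/2)·4 = 8.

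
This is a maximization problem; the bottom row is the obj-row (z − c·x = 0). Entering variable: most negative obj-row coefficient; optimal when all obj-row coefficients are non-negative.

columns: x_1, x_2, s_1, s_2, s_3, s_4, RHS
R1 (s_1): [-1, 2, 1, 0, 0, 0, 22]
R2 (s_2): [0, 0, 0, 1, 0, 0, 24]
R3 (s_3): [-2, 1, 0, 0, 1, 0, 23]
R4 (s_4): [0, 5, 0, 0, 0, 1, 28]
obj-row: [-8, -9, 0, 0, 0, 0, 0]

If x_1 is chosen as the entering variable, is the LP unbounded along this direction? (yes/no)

yes

Every constraint-row entry in column x_1 is ≤ 0, so increasing x_1 is unbounded.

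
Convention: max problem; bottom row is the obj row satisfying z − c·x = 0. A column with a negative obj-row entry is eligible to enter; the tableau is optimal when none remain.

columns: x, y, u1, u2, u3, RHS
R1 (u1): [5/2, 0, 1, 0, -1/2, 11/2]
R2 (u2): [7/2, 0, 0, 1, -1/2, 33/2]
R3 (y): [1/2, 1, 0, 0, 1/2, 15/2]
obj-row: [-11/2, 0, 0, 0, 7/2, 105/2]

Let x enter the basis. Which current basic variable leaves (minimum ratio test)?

Column x entries and ratios — u1: (11/2)/(5/2) = 11/5; u2: (33/2)/(7/2) = 33/7; y: (15/2)/(1/2) = 15.
Smallest ratio is 11/5 in the row of u1, so u1 leaves.

u1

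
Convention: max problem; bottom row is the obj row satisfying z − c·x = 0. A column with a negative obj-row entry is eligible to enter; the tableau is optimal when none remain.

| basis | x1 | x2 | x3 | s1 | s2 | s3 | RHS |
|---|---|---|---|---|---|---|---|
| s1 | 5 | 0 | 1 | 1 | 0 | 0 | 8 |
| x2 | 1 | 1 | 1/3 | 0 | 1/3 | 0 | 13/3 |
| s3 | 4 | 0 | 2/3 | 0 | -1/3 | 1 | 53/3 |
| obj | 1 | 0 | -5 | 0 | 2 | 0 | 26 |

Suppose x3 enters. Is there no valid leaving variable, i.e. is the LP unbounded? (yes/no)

Column x3 has positive entries in row(s) 1, 2, 3, so the ratio test bounds it — not unbounded.

no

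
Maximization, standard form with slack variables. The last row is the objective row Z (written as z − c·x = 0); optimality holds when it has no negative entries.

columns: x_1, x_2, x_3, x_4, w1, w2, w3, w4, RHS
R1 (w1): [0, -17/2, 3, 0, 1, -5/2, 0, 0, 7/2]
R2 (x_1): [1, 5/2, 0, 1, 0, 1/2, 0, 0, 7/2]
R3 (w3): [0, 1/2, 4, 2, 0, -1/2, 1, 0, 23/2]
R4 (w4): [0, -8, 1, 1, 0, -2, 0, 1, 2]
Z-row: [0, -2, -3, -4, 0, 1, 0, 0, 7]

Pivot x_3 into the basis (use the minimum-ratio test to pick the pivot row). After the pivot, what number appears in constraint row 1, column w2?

Ratio test on column x_3 — row 1: (7/2)/3 = 7/6; row 2: entry 0 ≤ 0; row 3: (23/2)/4 = 23/8; row 4: 2/1 = 2. Minimum is 7/6 at row 1 (w1 leaves); pivot element 3.
Divide row 1 by 3; eliminate column x_3 from the other rows.
In the new row 1, the w2 entry is the old entry divided by the pivot: (-5/2)/3 = -5/6.

-5/6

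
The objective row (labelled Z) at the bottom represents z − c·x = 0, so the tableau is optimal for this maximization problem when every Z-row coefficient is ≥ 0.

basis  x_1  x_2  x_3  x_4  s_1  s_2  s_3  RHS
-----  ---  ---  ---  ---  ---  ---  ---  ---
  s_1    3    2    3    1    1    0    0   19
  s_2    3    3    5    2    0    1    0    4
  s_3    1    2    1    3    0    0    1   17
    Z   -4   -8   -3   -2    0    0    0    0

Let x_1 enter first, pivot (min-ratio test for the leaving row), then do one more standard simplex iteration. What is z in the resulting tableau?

32/3

Ratio test on column x_1 — row 1: 19/3 = 19/3; row 2: 4/3 = 4/3; row 3: 17/1 = 17. Minimum is 4/3 at row 2 (s_2 leaves); pivot element 3.
Pivot on row 2; the Z-row RHS becomes 0 − (-4)·(4/3) = 16/3.
Next entering variable (most negative Z-row entry -4): x_2.
Ratio test on column x_2 — row 1: entry -1 ≤ 0; row 2: (4/3)/1 = 4/3; row 3: (47/3)/1 = 47/3. Minimum is 4/3 at row 2 (x_1 leaves); pivot element 1.
After the second pivot the Z-row RHS is 16/3 − (-4)·(4/3) = 32/3.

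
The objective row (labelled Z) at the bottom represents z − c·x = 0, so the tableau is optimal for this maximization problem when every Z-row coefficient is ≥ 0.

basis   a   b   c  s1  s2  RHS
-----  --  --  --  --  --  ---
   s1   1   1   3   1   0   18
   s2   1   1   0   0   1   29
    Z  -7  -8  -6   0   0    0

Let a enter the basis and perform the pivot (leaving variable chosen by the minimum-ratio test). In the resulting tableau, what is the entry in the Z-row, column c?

Ratio test on column a — row 1: 18/1 = 18; row 2: 29/1 = 29. Minimum is 18 at row 1 (s1 leaves); pivot element 1.
Divide row 1 by 1; eliminate column a from the other rows.
Z-row update in column c: -6 − (-7)·3 = 15.

15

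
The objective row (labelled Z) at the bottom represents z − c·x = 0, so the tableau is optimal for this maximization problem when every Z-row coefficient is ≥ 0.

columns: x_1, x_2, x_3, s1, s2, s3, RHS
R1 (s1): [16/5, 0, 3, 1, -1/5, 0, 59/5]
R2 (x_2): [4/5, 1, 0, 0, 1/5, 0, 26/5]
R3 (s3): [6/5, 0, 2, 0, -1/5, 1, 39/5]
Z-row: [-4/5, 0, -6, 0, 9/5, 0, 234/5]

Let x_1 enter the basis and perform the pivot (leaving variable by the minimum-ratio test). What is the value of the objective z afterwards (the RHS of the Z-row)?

Ratio test on column x_1 — row 1: (59/5)/(16/5) = 59/16; row 2: (26/5)/(4/5) = 13/2; row 3: (39/5)/(6/5) = 13/2. Minimum is 59/16 at row 1 (s1 leaves); pivot element 16/5.
Pivot on row 1; the Z-row RHS becomes 234/5 − (-4/5)·(59/16) = 199/4.

199/4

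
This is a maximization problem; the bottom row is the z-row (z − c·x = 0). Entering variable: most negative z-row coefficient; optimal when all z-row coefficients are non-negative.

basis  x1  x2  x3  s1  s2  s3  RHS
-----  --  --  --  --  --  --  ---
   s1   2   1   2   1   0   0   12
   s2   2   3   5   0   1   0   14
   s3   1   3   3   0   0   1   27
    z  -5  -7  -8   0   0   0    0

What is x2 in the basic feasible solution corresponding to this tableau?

x2 is not in the basis, so in the current basic feasible solution x2 = 0.

0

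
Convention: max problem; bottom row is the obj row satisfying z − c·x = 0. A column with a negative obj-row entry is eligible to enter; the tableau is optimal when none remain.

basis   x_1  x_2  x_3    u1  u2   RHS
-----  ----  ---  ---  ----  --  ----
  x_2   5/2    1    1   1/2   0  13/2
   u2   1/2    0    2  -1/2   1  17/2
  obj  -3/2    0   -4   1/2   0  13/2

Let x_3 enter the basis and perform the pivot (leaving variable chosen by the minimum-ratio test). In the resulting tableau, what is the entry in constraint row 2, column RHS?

Ratio test on column x_3 — row 1: (13/2)/1 = 13/2; row 2: (17/2)/2 = 17/4. Minimum is 17/4 at row 2 (u2 leaves); pivot element 2.
Divide row 2 by 2; eliminate column x_3 from the other rows.
In the new row 2, the RHS entry is the old entry divided by the pivot: (17/2)/2 = 17/4.

17/4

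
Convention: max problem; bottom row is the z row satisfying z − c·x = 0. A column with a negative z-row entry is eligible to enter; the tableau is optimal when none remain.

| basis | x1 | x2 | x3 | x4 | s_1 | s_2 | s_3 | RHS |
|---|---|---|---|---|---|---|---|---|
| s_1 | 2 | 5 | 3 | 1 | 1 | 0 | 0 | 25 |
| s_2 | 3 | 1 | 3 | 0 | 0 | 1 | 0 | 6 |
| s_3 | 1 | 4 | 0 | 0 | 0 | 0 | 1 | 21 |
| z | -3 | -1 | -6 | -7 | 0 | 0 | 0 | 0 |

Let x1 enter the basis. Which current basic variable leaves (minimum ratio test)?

s_2

Column x1 entries and ratios — s_1: 25/2 = 25/2; s_2: 6/3 = 2; s_3: 21/1 = 21.
Smallest ratio is 2 in the row of s_2, so s_2 leaves.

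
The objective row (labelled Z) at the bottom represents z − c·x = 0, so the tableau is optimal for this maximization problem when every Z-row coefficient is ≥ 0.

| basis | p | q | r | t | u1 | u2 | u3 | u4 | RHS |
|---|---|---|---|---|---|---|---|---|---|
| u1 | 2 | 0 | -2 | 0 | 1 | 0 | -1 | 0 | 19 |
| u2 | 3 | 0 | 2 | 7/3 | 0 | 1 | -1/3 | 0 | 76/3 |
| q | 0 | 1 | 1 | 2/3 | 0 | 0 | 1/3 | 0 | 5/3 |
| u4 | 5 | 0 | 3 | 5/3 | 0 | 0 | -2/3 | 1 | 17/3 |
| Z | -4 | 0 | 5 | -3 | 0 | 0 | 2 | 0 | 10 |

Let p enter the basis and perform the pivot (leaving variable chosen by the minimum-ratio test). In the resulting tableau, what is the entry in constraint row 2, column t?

Ratio test on column p — row 1: 19/2 = 19/2; row 2: (76/3)/3 = 76/9; row 3: entry 0 ≤ 0; row 4: (17/3)/5 = 17/15. Minimum is 17/15 at row 4 (u4 leaves); pivot element 5.
Divide row 4 by 5; eliminate column p from the other rows.
Row 2 update in column t: 7/3 − 3·(1/3) = 4/3.

4/3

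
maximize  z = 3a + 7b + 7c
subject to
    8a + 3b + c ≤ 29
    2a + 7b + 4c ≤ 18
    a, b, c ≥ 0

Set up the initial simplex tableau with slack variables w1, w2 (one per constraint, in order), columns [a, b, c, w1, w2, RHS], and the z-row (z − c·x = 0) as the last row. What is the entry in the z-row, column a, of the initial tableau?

-3

The z-row carries the negated objective coefficients: the a entry is -3.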